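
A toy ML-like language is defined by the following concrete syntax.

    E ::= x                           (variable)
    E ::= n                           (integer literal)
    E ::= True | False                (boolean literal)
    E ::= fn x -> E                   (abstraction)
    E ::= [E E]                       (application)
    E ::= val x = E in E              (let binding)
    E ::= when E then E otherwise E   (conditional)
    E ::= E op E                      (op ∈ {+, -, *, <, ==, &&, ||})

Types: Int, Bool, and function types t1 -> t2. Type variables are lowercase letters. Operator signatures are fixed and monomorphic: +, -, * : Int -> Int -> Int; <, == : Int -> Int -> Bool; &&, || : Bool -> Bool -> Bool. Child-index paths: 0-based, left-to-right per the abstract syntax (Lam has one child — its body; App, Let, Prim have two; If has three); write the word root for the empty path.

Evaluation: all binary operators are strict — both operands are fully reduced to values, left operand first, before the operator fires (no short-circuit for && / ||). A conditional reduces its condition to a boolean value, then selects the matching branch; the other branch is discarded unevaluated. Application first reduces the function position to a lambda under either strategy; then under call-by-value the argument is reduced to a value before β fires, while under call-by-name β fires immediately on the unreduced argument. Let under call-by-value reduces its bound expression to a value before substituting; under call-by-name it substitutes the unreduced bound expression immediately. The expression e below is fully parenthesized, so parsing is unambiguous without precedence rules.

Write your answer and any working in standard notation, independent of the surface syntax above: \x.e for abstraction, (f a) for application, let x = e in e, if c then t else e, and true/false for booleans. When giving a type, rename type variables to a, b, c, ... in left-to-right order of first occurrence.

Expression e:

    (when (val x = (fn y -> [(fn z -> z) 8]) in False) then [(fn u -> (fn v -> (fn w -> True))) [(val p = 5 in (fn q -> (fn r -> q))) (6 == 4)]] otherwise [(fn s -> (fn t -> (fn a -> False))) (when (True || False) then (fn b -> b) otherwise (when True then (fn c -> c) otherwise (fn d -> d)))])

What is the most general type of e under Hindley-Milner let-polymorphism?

Trace:
z : b
\z._ : b -> b
  unify b -> b ~ Int -> c
  unify b ~ Int
  unify Int ~ c
_ _ : Int
\y._ : a -> Int
let x : forall. a -> Int
  unify Bool ~ Bool
\w._ : f -> Bool
\v._ : e -> f -> Bool
\u._ : d -> e -> f -> Bool
let p : Int
q : g
\r._ : h -> g
\q._ : g -> h -> g
  unify Int ~ Int
  unify Int ~ Int
  unify g -> h -> g ~ Bool -> i
  unify g ~ Bool
  unify h -> Bool ~ i
_ _ : h -> Bool
  unify d -> e -> f -> Bool ~ (h -> Bool) -> j
  unify d ~ h -> Bool
  unify e -> f -> Bool ~ j
_ _ : e -> f -> Bool
\a._ : m -> Bool
\t._ : l -> m -> Bool
\s._ : k -> l -> m -> Bool
  unify Bool ~ Bool
  unify Bool ~ Bool
  unify Bool ~ Bool
b : n
\b._ : n -> n
  unify Bool ~ Bool
c : o
\c._ : o -> o
d : p
\d._ : p -> p
  unify o -> o ~ p -> p
  unify o ~ p
  unify p ~ p
  unify n -> n ~ p -> p
  unify n ~ p
  unify p ~ p
  unify k -> l -> m -> Bool ~ (p -> p) -> q
  unify k ~ p -> p
  unify l -> m -> Bool ~ q
_ _ : l -> m -> Bool
  unify e -> f -> Bool ~ l -> m -> Bool
  unify e ~ l
  unify f -> Bool ~ m -> Bool
  unify f ~ m
  unify Bool ~ Bool

Answer: a -> b -> Bool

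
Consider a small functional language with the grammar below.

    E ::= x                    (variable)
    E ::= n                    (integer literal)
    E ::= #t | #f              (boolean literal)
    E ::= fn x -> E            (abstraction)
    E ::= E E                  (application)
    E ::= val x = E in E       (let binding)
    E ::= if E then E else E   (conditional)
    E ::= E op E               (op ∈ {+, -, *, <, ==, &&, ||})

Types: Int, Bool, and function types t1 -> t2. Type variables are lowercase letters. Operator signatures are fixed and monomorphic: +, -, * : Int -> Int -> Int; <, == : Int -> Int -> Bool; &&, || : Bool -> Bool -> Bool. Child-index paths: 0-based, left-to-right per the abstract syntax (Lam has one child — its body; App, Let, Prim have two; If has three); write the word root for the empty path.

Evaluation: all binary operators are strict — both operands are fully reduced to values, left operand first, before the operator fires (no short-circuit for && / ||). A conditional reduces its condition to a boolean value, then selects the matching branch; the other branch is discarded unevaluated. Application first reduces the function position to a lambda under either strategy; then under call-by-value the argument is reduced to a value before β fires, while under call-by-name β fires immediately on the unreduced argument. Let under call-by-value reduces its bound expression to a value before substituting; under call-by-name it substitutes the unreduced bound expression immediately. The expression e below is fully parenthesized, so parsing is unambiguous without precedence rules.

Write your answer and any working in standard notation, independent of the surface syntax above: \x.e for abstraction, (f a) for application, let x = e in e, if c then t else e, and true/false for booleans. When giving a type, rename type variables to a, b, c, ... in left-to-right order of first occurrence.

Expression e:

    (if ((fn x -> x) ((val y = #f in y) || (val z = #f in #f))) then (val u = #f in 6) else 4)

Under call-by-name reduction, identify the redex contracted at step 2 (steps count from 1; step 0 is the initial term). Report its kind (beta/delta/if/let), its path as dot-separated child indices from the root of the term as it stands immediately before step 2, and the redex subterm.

Working:
step 0: (if ((\x.x) ((let y = false in y) || (let z = false in false))) then (let u = false in 6) else 4)
step 1: [beta@0] (if ((let y = false in y) || (let z = false in false)) then (let u = false in 6) else 4)
step 2: [let@0.0] (if (false || (let z = false in false)) then (let u = false in 6) else 4)

Answer: let at 0.0 : (let y = false in y)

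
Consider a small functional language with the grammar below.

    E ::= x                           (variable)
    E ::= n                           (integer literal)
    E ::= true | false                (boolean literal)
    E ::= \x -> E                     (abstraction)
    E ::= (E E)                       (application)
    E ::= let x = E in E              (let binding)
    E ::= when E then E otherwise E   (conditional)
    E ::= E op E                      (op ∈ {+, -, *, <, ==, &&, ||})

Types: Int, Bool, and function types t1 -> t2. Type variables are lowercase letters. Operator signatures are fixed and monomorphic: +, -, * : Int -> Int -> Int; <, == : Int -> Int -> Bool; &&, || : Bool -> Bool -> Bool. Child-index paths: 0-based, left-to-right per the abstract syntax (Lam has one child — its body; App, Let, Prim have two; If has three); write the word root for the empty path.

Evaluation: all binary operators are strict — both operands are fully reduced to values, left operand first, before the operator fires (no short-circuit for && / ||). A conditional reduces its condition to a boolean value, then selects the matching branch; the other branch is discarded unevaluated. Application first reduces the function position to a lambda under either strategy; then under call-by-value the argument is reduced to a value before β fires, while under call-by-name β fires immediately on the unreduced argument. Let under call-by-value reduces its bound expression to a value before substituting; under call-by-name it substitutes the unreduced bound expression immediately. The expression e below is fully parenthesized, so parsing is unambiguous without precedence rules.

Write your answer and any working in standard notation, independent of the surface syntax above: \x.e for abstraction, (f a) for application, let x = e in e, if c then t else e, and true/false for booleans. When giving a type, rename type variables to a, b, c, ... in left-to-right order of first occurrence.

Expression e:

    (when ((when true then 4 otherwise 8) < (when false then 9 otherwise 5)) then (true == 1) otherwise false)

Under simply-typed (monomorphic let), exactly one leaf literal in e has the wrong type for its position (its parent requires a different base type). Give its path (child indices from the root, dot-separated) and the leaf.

Answer: 1.0 : true

Derivation:
  unify Bool ~ Bool
  unify Int ~ Int
  unify Int ~ Int
  unify Bool ~ Bool
  unify Int ~ Int
  unify Int ~ Int
  unify Bool ~ Bool
  unify Bool ~ Int
  FAIL: mismatch Bool ~ Int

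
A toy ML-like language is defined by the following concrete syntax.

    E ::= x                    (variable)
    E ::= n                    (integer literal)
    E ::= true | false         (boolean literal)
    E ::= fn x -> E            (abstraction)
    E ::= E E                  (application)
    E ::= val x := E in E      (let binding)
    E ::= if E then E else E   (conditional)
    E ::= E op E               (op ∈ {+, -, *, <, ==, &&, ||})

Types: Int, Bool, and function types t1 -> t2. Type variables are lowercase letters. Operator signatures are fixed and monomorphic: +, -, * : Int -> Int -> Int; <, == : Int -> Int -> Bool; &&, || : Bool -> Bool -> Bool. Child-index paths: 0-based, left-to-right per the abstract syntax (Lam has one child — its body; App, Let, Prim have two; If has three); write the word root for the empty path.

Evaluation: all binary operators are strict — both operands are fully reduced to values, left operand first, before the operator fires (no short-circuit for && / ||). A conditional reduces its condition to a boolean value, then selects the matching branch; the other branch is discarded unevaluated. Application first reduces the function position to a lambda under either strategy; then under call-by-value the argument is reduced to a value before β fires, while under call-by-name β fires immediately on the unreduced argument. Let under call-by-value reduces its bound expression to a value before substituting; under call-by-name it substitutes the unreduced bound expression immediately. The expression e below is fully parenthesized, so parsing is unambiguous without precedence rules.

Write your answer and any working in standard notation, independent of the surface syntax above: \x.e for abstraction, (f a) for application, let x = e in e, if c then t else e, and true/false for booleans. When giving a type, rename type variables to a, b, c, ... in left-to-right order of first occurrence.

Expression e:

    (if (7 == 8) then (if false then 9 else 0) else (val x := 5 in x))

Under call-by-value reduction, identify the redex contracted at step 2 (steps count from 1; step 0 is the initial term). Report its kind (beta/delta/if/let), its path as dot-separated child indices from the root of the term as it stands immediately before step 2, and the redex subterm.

Answer: if at root : (if false then (if false then 9 else 0) else (let x = 5 in x))

Working:
step 0: (if (7 == 8) then (if false then 9 else 0) else (let x = 5 in x))
step 1: [delta@0] (if false then (if false then 9 else 0) else (let x = 5 in x))
step 2: [if@root] (let x = 5 in x)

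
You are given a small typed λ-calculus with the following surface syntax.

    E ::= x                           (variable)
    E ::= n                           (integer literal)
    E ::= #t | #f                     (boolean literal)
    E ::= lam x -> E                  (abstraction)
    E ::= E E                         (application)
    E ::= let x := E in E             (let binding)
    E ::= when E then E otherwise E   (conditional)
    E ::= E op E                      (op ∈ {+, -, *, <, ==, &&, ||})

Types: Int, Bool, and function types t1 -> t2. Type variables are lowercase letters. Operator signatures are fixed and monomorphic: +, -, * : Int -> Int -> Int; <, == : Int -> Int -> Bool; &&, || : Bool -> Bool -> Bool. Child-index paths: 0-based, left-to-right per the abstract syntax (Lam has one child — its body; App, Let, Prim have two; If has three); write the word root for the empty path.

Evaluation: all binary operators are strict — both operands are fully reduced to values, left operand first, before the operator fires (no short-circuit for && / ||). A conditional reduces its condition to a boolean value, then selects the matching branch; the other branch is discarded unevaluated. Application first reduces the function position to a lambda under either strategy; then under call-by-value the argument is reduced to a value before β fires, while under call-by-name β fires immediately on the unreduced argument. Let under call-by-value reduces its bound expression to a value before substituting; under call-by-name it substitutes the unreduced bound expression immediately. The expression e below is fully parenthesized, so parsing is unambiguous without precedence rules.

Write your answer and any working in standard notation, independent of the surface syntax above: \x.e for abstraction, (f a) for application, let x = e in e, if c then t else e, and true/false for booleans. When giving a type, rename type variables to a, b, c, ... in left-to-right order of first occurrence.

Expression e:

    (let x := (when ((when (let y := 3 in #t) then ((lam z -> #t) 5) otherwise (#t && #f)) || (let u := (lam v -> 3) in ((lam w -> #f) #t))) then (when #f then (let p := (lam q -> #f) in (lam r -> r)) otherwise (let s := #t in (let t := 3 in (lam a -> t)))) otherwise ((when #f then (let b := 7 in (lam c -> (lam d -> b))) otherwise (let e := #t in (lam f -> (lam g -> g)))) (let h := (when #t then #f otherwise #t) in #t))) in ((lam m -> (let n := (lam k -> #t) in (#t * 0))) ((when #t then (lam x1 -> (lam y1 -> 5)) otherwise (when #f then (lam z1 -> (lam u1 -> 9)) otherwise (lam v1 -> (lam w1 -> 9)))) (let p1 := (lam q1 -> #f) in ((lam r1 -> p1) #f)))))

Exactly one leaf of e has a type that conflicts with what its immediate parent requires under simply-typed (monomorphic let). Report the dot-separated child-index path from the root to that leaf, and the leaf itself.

Answer: 1.0.0.1.0 : true

Trace:
let y : Int
  unify Bool ~ Bool
\z._ : a -> Bool
  unify a -> Bool ~ Int -> b
  unify a ~ Int
  unify Bool ~ b
_ _ : Bool
  unify Bool ~ Bool
  unify Bool ~ Bool
  unify Bool ~ Bool
  unify Bool ~ Bool
\v._ : c -> Int
let u : c -> Int
\w._ : d -> Bool
  unify d -> Bool ~ Bool -> e
  unify d ~ Bool
  unify Bool ~ e
_ _ : Bool
  unify Bool ~ Bool
  unify Bool ~ Bool
  unify Bool ~ Bool
\q._ : f -> Bool
let p : f -> Bool
r : g
\r._ : g -> g
let s : Bool
let t : Int
t : Int
\a._ : h -> Int
  unify g -> g ~ h -> Int
  unify g ~ h
  unify h ~ Int
  unify Bool ~ Bool
let b : Int
b : Int
\d._ : j -> Int
\c._ : i -> j -> Int
let e : Bool
g : l
\g._ : l -> l
\f._ : k -> l -> l
  unify i -> j -> Int ~ k -> l -> l
  unify i ~ k
  unify j -> Int ~ l -> l
  unify j ~ l
  unify Int ~ l
  unify Bool ~ Bool
  unify Bool ~ Bool
let h : Bool
  unify k -> Int -> Int ~ Bool -> m
  unify k ~ Bool
  unify Int -> Int ~ m
_ _ : Int -> Int
  unify Int -> Int ~ Int -> Int
  unify Int ~ Int
  unify Int ~ Int
let x : Int -> Int
\k._ : o -> Bool
let n : o -> Bool
  unify Bool ~ Int
  FAIL: mismatch Bool ~ Int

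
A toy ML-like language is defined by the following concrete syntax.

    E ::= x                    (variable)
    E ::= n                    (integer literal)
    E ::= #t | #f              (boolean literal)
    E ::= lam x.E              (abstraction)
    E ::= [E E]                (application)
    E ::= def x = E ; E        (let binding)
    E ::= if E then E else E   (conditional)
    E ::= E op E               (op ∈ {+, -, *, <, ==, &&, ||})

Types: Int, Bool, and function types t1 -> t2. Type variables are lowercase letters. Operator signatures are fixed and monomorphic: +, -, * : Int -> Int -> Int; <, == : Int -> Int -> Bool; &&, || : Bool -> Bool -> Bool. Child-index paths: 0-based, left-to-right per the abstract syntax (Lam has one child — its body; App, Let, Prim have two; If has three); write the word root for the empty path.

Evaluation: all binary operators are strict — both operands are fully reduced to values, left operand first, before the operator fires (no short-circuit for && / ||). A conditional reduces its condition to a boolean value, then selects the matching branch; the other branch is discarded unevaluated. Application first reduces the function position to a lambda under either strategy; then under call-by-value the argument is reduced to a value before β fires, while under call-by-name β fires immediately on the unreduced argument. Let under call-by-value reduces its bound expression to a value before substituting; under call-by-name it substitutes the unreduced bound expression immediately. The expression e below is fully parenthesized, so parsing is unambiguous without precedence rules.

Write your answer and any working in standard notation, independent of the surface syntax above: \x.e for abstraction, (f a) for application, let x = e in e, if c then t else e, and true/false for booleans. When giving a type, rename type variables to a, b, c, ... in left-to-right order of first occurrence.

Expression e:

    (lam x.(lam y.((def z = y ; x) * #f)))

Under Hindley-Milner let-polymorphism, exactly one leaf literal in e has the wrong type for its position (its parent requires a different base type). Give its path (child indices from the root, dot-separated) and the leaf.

Trace:
y : b
let z : b
x : a
  unify a ~ Int
  unify Bool ~ Int
  FAIL: mismatch Bool ~ Int

Answer: 0.0.1 : false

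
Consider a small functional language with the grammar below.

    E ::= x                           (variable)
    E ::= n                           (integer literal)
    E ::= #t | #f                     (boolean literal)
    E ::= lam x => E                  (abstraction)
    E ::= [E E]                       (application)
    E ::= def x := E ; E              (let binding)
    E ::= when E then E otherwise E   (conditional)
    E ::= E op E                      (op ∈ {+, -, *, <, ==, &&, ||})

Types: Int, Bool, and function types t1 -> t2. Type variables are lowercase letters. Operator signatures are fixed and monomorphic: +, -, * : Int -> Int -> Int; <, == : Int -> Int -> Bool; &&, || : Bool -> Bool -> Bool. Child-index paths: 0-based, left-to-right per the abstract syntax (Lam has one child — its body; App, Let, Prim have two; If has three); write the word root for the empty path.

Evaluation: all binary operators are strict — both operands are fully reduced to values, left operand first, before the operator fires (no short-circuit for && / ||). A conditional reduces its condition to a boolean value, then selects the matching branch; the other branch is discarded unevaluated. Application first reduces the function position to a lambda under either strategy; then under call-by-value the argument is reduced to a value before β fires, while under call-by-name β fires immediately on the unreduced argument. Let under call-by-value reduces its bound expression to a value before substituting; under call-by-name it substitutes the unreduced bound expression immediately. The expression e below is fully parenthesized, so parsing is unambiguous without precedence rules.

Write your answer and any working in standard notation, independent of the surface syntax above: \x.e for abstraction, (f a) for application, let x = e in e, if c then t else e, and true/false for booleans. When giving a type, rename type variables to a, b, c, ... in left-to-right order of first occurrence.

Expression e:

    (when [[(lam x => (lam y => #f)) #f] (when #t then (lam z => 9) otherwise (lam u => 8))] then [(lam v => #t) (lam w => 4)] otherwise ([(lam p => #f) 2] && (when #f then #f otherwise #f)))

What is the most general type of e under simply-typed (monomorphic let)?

Working:
\y._ : b -> Bool
\x._ : a -> b -> Bool
  unify a -> b -> Bool ~ Bool -> c
  unify a ~ Bool
  unify b -> Bool ~ c
_ _ : b -> Bool
  unify Bool ~ Bool
\z._ : d -> Int
\u._ : e -> Int
  unify d -> Int ~ e -> Int
  unify d ~ e
  unify Int ~ Int
  unify b -> Bool ~ (e -> Int) -> f
  unify b ~ e -> Int
  unify Bool ~ f
_ _ : Bool
  unify Bool ~ Bool
\v._ : g -> Bool
\w._ : h -> Int
  unify g -> Bool ~ (h -> Int) -> i
  unify g ~ h -> Int
  unify Bool ~ i
_ _ : Bool
\p._ : j -> Bool
  unify j -> Bool ~ Int -> k
  unify j ~ Int
  unify Bool ~ k
_ _ : Bool
  unify Bool ~ Bool
  unify Bool ~ Bool
  unify Bool ~ Bool
  unify Bool ~ Bool
  unify Bool ~ Bool

Answer: Bool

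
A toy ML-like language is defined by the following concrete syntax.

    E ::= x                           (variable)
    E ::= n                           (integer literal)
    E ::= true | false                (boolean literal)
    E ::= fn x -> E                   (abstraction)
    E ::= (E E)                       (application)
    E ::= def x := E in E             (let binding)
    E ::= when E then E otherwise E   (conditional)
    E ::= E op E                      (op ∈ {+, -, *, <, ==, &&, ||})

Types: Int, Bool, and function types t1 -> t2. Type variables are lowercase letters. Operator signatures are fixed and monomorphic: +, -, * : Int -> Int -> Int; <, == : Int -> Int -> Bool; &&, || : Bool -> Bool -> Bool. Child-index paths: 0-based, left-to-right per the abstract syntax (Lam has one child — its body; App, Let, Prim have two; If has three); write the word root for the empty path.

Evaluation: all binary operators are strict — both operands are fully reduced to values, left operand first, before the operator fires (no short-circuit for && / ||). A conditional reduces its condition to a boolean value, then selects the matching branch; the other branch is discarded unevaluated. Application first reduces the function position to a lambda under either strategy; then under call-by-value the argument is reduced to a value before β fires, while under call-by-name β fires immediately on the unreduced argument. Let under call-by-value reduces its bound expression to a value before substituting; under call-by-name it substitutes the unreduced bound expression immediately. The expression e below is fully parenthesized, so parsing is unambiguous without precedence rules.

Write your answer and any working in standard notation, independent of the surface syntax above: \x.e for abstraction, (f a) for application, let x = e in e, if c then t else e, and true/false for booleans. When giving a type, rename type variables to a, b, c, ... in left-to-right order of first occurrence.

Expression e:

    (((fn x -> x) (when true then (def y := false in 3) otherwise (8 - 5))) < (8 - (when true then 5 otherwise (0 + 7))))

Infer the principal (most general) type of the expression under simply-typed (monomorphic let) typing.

Answer: Bool

Derivation:
x : a
\x._ : a -> a
  unify Bool ~ Bool
let y : Bool
  unify Int ~ Int
  unify Int ~ Int
  unify Int ~ Int
  unify a -> a ~ Int -> b
  unify a ~ Int
  unify Int ~ b
_ _ : Int
  unify Int ~ Int
  unify Int ~ Int
  unify Bool ~ Bool
  unify Int ~ Int
  unify Int ~ Int
  unify Int ~ Int
  unify Int ~ Int
  unify Int ~ Int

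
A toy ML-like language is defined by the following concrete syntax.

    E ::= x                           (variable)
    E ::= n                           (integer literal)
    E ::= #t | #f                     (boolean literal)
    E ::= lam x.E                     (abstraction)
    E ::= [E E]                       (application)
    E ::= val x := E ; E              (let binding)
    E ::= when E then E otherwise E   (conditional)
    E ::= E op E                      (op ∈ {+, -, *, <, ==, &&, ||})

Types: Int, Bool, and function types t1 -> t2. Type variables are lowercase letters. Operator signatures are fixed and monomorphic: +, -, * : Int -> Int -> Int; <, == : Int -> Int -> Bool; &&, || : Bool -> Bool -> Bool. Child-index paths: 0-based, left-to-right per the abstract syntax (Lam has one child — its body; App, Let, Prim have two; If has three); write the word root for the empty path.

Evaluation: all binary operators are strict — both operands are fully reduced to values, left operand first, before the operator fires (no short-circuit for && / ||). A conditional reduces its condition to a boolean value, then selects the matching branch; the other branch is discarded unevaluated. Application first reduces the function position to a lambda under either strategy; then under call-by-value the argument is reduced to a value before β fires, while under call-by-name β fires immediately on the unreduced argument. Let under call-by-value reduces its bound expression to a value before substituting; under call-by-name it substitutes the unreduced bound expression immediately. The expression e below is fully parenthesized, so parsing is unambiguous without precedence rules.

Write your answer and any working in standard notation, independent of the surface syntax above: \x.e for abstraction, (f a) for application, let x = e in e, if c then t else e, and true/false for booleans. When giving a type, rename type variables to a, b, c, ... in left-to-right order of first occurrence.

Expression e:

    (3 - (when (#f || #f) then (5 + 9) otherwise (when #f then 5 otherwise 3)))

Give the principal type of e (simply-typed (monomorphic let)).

Answer: Int

Derivation:
  unify Int ~ Int
  unify Bool ~ Bool
  unify Bool ~ Bool
  unify Bool ~ Bool
  unify Int ~ Int
  unify Int ~ Int
  unify Bool ~ Bool
  unify Int ~ Int
  unify Int ~ Int
  unify Int ~ Int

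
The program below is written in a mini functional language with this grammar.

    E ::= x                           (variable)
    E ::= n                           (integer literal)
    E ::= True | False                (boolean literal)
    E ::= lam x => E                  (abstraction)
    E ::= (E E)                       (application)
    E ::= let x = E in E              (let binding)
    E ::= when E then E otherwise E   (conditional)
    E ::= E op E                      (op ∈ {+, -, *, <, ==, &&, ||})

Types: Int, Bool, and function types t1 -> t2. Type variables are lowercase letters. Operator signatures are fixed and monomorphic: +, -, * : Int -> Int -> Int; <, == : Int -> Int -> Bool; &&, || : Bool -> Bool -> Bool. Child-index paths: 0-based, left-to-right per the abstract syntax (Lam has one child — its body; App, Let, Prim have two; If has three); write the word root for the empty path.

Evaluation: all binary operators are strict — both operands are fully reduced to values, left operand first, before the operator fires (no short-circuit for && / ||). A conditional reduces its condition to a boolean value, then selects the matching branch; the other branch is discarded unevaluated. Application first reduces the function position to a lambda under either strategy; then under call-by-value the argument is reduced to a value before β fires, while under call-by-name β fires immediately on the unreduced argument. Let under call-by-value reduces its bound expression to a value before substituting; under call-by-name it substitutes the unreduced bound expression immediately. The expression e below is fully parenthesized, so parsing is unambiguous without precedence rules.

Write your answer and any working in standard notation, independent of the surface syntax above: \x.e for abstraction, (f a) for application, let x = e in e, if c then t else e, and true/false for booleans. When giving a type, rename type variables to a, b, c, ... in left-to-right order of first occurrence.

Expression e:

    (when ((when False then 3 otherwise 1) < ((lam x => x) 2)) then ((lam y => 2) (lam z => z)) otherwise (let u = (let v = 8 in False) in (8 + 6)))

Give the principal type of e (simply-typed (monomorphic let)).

Derivation:
  unify Bool ~ Bool
  unify Int ~ Int
  unify Int ~ Int
x : a
\x._ : a -> a
  unify a -> a ~ Int -> b
  unify a ~ Int
  unify Int ~ b
_ _ : Int
  unify Int ~ Int
  unify Bool ~ Bool
\y._ : c -> Int
z : d
\z._ : d -> d
  unify c -> Int ~ (d -> d) -> e
  unify c ~ d -> d
  unify Int ~ e
_ _ : Int
let v : Int
let u : Bool
  unify Int ~ Int
  unify Int ~ Int
  unify Int ~ Int

Answer: Int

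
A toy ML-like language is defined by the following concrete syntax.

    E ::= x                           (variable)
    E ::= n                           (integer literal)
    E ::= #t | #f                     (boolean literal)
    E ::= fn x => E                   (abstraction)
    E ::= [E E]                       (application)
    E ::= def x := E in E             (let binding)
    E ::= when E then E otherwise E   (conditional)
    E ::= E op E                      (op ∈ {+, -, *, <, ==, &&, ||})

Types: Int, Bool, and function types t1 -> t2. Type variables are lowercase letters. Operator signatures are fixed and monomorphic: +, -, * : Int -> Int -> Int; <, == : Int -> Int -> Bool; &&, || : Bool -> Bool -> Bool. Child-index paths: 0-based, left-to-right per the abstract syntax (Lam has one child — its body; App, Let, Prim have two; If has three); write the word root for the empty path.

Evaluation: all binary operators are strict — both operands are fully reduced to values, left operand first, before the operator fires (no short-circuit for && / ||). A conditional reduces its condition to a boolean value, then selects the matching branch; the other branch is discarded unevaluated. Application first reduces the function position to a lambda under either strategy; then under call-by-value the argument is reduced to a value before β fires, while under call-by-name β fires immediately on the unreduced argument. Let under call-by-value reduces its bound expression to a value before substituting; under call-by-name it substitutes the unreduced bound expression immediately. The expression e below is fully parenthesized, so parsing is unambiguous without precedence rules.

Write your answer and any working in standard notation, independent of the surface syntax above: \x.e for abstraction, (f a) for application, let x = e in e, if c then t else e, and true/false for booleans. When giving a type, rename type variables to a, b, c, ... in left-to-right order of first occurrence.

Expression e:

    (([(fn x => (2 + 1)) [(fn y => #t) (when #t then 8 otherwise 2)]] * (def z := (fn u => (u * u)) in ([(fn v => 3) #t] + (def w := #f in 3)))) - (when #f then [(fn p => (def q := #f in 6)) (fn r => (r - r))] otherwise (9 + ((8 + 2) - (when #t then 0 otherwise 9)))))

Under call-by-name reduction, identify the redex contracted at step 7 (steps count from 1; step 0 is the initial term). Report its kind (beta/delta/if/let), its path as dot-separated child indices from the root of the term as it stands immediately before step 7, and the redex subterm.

Answer: delta at 0 : (3 * 6)

Derivation:
step 0: ((((\x.(2 + 1)) ((\y.true) (if true then 8 else 2))) * (let z = (\u.(u * u)) in (((\v.3) true) + (let w = false in 3)))) - (if false then ((\p.(let q = false in 6)) (\r.(r - r))) else (9 + ((8 + 2) - (if true then 0 else 9)))))
step 1: [beta@0.0] (((2 + 1) * (let z = (\u.(u * u)) in (((\v.3) true) + (let w = false in 3)))) - (if false then ((\p.(let q = false in 6)) (\r.(r - r))) else (9 + ((8 + 2) - (if true then 0 else 9)))))
step 2: [delta@0.0] ((3 * (let z = (\u.(u * u)) in (((\v.3) true) + (let w = false in 3)))) - (if false then ((\p.(let q = false in 6)) (\r.(r - r))) else (9 + ((8 + 2) - (if true then 0 else 9)))))
step 3: [let@0.1] ((3 * (((\v.3) true) + (let w = false in 3))) - (if false then ((\p.(let q = false in 6)) (\r.(r - r))) else (9 + ((8 + 2) - (if true then 0 else 9)))))
step 4: [beta@0.1.0] ((3 * (3 + (let w = false in 3))) - (if false then ((\p.(let q = false in 6)) (\r.(r - r))) else (9 + ((8 + 2) - (if true then 0 else 9)))))
step 5: [let@0.1.1] ((3 * (3 + 3)) - (if false then ((\p.(let q = false in 6)) (\r.(r - r))) else (9 + ((8 + 2) - (if true then 0 else 9)))))
step 6: [delta@0.1] ((3 * 6) - (if false then ((\p.(let q = false in 6)) (\r.(r - r))) else (9 + ((8 + 2) - (if true then 0 else 9)))))
step 7: [delta@0] (18 - (if false then ((\p.(let q = false in 6)) (\r.(r - r))) else (9 + ((8 + 2) - (if true then 0 else 9)))))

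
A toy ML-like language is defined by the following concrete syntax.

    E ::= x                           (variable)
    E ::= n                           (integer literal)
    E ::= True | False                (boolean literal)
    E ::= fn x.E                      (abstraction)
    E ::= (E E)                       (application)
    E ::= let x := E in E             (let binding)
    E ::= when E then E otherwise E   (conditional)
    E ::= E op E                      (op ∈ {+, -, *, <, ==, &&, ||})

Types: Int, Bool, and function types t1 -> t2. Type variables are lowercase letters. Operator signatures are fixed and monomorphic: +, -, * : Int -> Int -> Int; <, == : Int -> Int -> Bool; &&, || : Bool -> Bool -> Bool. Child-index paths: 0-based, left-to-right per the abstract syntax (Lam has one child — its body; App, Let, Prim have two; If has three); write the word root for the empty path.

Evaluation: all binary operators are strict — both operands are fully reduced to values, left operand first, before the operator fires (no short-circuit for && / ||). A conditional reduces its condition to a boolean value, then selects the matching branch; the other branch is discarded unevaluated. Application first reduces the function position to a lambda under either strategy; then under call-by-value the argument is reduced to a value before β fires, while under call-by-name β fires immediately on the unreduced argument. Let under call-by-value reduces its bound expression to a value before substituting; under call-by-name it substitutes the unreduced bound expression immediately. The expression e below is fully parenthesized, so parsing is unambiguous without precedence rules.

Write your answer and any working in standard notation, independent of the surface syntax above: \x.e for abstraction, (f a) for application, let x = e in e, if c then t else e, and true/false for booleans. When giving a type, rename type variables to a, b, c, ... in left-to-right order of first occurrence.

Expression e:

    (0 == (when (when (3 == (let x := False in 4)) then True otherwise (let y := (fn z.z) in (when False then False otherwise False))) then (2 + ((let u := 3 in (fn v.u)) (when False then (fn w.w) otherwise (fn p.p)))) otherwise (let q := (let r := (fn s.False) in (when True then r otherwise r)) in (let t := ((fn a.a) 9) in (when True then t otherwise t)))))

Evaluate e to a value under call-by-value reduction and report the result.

Trace:
step 0: (0 == (if (if (3 == (let x = false in 4)) then true else (let y = (\z.z) in (if false then false else false))) then (2 + ((let u = 3 in (\v.u)) (if false then (\w.w) else (\p.p)))) else (let q = (let r = (\s.false) in (if true then r else r)) in (let t = ((\a.a) 9) in (if true then t else t)))))
step 1: [let@1.0.0.1] (0 == (if (if (3 == 4) then true else (let y = (\z.z) in (if false then false else false))) then (2 + ((let u = 3 in (\v.u)) (if false then (\w.w) else (\p.p)))) else (let q = (let r = (\s.false) in (if true then r else r)) in (let t = ((\a.a) 9) in (if true then t else t)))))
step 2: [delta@1.0.0] (0 == (if (if false then true else (let y = (\z.z) in (if false then false else false))) then (2 + ((let u = 3 in (\v.u)) (if false then (\w.w) else (\p.p)))) else (let q = (let r = (\s.false) in (if true then r else r)) in (let t = ((\a.a) 9) in (if true then t else t)))))
step 3: [if@1.0] (0 == (if (let y = (\z.z) in (if false then false else false)) then (2 + ((let u = 3 in (\v.u)) (if false then (\w.w) else (\p.p)))) else (let q = (let r = (\s.false) in (if true then r else r)) in (let t = ((\a.a) 9) in (if true then t else t)))))
step 4: [let@1.0] (0 == (if (if false then false else false) then (2 + ((let u = 3 in (\v.u)) (if false then (\w.w) else (\p.p)))) else (let q = (let r = (\s.false) in (if true then r else r)) in (let t = ((\a.a) 9) in (if true then t else t)))))
step 5: [if@1.0] (0 == (if false then (2 + ((let u = 3 in (\v.u)) (if false then (\w.w) else (\p.p)))) else (let q = (let r = (\s.false) in (if true then r else r)) in (let t = ((\a.a) 9) in (if true then t else t)))))
step 6: [if@1] (0 == (let q = (let r = (\s.false) in (if true then r else r)) in (let t = ((\a.a) 9) in (if true then t else t))))
step 7: [let@1.0] (0 == (let q = (if true then (\s.false) else (\s.false)) in (let t = ((\a.a) 9) in (if true then t else t))))
step 8: [if@1.0] (0 == (let q = (\s.false) in (let t = ((\a.a) 9) in (if true then t else t))))
step 9: [let@1] (0 == (let t = ((\a.a) 9) in (if true then t else t)))
step 10: [beta@1.0] (0 == (let t = 9 in (if true then t else t)))
step 11: [let@1] (0 == (if true then 9 else 9))
step 12: [if@1] (0 == 9)
step 13: [delta@root] false

Answer: false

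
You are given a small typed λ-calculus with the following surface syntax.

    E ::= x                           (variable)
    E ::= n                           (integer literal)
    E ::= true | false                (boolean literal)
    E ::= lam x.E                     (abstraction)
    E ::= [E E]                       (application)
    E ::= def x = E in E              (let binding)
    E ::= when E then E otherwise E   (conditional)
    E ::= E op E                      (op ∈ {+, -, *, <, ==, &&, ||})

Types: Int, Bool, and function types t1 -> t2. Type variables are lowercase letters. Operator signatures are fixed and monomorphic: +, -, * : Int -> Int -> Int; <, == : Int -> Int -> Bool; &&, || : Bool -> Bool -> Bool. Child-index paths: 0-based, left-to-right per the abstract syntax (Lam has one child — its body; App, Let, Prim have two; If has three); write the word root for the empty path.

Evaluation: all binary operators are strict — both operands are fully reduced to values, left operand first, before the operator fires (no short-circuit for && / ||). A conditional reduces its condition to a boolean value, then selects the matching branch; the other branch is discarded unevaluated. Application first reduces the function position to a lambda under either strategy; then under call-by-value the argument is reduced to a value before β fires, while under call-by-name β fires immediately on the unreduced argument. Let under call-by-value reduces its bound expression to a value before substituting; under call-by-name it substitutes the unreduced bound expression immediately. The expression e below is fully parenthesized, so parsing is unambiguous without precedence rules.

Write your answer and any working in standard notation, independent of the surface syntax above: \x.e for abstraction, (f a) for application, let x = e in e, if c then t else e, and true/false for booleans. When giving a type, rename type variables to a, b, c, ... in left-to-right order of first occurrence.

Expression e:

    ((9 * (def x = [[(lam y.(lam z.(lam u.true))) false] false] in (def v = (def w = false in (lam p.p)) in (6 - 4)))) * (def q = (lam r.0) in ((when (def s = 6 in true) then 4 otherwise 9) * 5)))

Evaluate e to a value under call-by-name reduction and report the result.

Working:
step 0: ((9 * (let x = (((\y.(\z.(\u.true))) false) false) in (let v = (let w = false in (\p.p)) in (6 - 4)))) * (let q = (\r.0) in ((if (let s = 6 in true) then 4 else 9) * 5)))
step 1: [let@0.1] ((9 * (let v = (let w = false in (\p.p)) in (6 - 4))) * (let q = (\r.0) in ((if (let s = 6 in true) then 4 else 9) * 5)))
step 2: [let@0.1] ((9 * (6 - 4)) * (let q = (\r.0) in ((if (let s = 6 in true) then 4 else 9) * 5)))
step 3: [delta@0.1] ((9 * 2) * (let q = (\r.0) in ((if (let s = 6 in true) then 4 else 9) * 5)))
step 4: [delta@0] (18 * (let q = (\r.0) in ((if (let s = 6 in true) then 4 else 9) * 5)))
step 5: [let@1] (18 * ((if (let s = 6 in true) then 4 else 9) * 5))
step 6: [let@1.0.0] (18 * ((if true then 4 else 9) * 5))
step 7: [if@1.0] (18 * (4 * 5))
step 8: [delta@1] (18 * 20)
step 9: [delta@root] 360

Answer: 360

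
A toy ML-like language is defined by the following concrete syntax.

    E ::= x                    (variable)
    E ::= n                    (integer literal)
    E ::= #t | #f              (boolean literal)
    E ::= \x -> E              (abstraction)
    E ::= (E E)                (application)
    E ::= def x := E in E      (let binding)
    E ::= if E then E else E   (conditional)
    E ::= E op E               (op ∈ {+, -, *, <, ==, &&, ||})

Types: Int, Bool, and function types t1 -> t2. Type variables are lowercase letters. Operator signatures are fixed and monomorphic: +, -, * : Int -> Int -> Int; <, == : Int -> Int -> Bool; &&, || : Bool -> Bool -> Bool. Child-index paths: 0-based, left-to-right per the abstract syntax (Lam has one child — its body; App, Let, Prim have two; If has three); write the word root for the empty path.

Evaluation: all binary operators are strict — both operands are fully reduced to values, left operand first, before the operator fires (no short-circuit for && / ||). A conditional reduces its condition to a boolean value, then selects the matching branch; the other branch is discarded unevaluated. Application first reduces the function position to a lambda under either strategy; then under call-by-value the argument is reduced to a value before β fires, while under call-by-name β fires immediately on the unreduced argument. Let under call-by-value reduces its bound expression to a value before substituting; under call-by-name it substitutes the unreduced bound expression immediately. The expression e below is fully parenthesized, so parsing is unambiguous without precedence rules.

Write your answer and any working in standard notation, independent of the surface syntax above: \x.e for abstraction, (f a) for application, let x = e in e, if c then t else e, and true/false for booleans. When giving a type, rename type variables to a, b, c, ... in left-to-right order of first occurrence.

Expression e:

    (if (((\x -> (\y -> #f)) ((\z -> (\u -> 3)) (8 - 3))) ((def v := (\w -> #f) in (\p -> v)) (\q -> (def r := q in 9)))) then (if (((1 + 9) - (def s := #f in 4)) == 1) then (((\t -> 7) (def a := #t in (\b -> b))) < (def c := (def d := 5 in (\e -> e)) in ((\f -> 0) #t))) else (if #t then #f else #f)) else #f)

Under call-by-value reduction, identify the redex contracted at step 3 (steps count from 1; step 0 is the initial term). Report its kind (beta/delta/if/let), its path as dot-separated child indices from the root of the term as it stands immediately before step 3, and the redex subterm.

Working:
step 0: (if (((\x.(\y.false)) ((\z.(\u.3)) (8 - 3))) ((let v = (\w.false) in (\p.v)) (\q.(let r = q in 9)))) then (if (((1 + 9) - (let s = false in 4)) == 1) then (((\t.7) (let a = true in (\b.b))) < (let c = (let d = 5 in (\e.e)) in ((\f.0) true))) else (if true then false else false)) else false)
step 1: [delta@0.0.1.1] (if (((\x.(\y.false)) ((\z.(\u.3)) 5)) ((let v = (\w.false) in (\p.v)) (\q.(let r = q in 9)))) then (if (((1 + 9) - (let s = false in 4)) == 1) then (((\t.7) (let a = true in (\b.b))) < (let c = (let d = 5 in (\e.e)) in ((\f.0) true))) else (if true then false else false)) else false)
step 2: [beta@0.0.1] (if (((\x.(\y.false)) (\u.3)) ((let v = (\w.false) in (\p.v)) (\q.(let r = q in 9)))) then (if (((1 + 9) - (let s = false in 4)) == 1) then (((\t.7) (let a = true in (\b.b))) < (let c = (let d = 5 in (\e.e)) in ((\f.0) true))) else (if true then false else false)) else false)
step 3: [beta@0.0] (if ((\y.false) ((let v = (\w.false) in (\p.v)) (\q.(let r = q in 9)))) then (if (((1 + 9) - (let s = false in 4)) == 1) then (((\t.7) (let a = true in (\b.b))) < (let c = (let d = 5 in (\e.e)) in ((\f.0) true))) else (if true then false else false)) else false)

Answer: beta at 0.0 : ((\x.(\y.false)) (\u.3))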